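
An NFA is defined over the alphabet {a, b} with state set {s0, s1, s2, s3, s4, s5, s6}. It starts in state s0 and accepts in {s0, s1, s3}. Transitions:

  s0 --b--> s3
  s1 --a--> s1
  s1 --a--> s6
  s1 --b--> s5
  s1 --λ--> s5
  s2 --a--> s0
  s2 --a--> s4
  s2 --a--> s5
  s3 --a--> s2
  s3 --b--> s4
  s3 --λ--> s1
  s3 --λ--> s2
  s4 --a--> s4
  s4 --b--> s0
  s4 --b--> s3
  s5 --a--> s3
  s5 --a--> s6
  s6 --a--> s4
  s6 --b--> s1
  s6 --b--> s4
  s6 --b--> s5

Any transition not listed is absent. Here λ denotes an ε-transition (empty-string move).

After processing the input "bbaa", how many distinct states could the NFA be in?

Start in {s0}.
Read 'b': {s0} → {s1, s2, s3, s5}.
Read 'b': {s1, s2, s3, s5} → {s4, s5}.
Read 'a': {s4, s5} → {s1, s2, s3, s4, s5, s6}.
Read 'a': {s1, s2, s3, s4, s5, s6} → {s0, s1, s2, s3, s4, s5, s6}.
That set has 7 states.

7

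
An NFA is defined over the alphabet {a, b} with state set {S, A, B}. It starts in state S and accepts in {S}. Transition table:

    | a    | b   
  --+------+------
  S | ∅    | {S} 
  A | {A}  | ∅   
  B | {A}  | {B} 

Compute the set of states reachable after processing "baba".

Start in {S}.
Read 'b': S→{S}; now {S}.
Read 'a': S→∅; now ∅.
The set is empty and remains empty for the remaining 2 symbols.

∅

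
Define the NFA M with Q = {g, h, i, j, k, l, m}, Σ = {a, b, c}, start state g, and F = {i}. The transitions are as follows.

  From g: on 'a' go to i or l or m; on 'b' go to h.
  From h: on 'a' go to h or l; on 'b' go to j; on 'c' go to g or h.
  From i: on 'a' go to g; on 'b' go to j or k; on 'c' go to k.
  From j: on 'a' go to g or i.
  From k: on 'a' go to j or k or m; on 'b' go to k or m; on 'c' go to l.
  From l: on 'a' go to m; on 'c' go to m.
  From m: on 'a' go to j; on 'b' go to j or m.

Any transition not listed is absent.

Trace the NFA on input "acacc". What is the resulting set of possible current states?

Start in {g}.
Read 'a': g→{i, l, m}; now {i, l, m}.
Read 'c': i→{k}, l→{m}, m→∅; now {k, m}.
Read 'a': k→{j, k, m}, m→{j}; now {j, k, m}.
Read 'c': j→∅, k→{l}, m→∅; now {l}.
Read 'c': l→{m}; now {m}.

{m}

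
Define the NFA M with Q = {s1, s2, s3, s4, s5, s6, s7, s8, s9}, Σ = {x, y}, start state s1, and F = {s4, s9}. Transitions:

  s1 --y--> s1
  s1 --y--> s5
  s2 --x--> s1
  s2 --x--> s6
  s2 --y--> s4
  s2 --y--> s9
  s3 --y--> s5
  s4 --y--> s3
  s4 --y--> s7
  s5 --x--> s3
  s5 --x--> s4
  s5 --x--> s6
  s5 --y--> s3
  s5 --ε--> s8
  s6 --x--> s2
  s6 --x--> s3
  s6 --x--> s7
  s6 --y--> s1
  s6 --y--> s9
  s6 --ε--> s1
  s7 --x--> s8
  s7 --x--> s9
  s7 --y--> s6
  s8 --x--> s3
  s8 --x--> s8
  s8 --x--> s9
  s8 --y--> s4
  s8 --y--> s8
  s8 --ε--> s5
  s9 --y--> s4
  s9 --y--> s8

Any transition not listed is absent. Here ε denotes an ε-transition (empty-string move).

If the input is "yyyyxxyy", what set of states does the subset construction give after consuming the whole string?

{s1, s3, s4, s5, s6, s7, s8, s9}

Start in {s1}.
Read 'y': s1→{s1, s5}; union {s1, s5}; ε-closure = {s1, s5, s8}.
Read 'y': s1→{s1, s5}, s5→{s3}, s8→{s4, s8}; now {s1, s3, s4, s5, s8}.
Read 'y': s1→{s1, s5}, s3→{s5}, s4→{s3, s7}, s5→{s3}, s8→{s4, s8}; now {s1, s3, s4, s5, s7, s8}.
Read 'y': s1→{s1, s5}, s3→{s5}, s4→{s3, s7}, s5→{s3}, s7→{s6}, s8→{s4, s8}; now {s1, s3, s4, s5, s6, s7, s8}.
Read 'x': s1→∅, s3→∅, s4→∅, s5→{s3, s4, s6}, s6→{s2, s3, s7}, s7→{s8, s9}, s8→{s3, s8, s9}; union {s2, s3, s4, s6, s7, s8, s9}; ε-closure = {s1, s2, s3, s4, s5, s6, s7, s8, s9}.
Read 'x': s1→∅, s2→{s1, s6}, s3→∅, s4→∅, s5→{s3, s4, s6}, s6→{s2, s3, s7}, s7→{s8, s9}, s8→{s3, s8, s9}, s9→∅; union {s1, s2, s3, s4, s6, s7, s8, s9}; ε-closure = {s1, s2, s3, s4, s5, s6, s7, s8, s9}.
Read 'y': s1→{s1, s5}, s2→{s4, s9}, s3→{s5}, s4→{s3, s7}, s5→{s3}, s6→{s1, s9}, s7→{s6}, s8→{s4, s8}, s9→{s4, s8}; now {s1, s3, s4, s5, s6, s7, s8, s9}.
Read 'y': s1→{s1, s5}, s3→{s5}, s4→{s3, s7}, s5→{s3}, s6→{s1, s9}, s7→{s6}, s8→{s4, s8}, s9→{s4, s8}; now {s1, s3, s4, s5, s6, s7, s8, s9}.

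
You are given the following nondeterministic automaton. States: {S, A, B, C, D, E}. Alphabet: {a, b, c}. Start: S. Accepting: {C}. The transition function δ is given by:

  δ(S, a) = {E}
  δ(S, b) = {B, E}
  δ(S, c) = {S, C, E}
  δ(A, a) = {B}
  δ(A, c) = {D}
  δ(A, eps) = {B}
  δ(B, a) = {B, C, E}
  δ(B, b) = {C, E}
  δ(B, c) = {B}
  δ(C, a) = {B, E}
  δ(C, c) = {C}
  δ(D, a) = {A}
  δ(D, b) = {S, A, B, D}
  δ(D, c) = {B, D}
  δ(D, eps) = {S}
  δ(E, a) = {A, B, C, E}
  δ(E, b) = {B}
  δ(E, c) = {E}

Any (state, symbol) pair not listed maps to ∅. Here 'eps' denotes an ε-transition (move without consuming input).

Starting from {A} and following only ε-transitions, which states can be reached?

{A, B}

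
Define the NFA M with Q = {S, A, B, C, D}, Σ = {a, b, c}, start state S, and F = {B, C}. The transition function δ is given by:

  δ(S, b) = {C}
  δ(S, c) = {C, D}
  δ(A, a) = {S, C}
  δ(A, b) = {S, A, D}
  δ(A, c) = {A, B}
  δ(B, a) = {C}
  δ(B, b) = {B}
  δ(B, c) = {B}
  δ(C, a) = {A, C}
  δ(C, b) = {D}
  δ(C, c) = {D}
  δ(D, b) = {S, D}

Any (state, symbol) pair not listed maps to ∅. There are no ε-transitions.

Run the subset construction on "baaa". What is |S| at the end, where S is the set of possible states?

Start in {S}.
Read 'b': {S} → {C}.
Read 'a': {C} → {A, C}.
Read 'a': {A, C} → {S, A, C}.
Read 'a': {S, A, C} → {S, A, C}.
That set has 3 states.

3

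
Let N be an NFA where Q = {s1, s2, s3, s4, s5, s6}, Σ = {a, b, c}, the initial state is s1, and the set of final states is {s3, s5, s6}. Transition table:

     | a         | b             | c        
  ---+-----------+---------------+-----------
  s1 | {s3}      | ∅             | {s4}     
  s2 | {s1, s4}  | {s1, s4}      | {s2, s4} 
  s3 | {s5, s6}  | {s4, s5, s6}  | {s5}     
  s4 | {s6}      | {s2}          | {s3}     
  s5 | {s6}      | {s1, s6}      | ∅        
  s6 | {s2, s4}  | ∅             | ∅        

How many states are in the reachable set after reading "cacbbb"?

Start in {s1}.
Read 'c': s1→{s4}; now {s4}.
Read 'a': s4→{s6}; now {s6}.
Read 'c': s6→∅; now ∅.
The set is empty and remains empty for the remaining 3 symbols.
That set has 0 states.

0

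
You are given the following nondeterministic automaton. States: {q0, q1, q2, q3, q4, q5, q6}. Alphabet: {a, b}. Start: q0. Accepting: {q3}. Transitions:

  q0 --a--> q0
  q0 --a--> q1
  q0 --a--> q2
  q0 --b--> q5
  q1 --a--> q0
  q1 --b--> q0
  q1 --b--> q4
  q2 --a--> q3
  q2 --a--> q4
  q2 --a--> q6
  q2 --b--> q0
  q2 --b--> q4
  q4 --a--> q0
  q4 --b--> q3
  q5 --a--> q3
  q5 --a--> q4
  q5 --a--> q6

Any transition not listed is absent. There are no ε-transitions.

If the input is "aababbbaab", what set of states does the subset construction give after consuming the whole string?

∅

Start in {q0}.
Read 'a': q0→{q0, q1, q2}; now {q0, q1, q2}.
Read 'a': q0→{q0, q1, q2}, q1→{q0}, q2→{q3, q4, q6}; now {q0, q1, q2, q3, q4, q6}.
Read 'b': q0→{q5}, q1→{q0, q4}, q2→{q0, q4}, q3→∅, q4→{q3}, q6→∅; now {q0, q3, q4, q5}.
Read 'a': q0→{q0, q1, q2}, q3→∅, q4→{q0}, q5→{q3, q4, q6}; now {q0, q1, q2, q3, q4, q6}.
Read 'b': q0→{q5}, q1→{q0, q4}, q2→{q0, q4}, q3→∅, q4→{q3}, q6→∅; now {q0, q3, q4, q5}.
Read 'b': q0→{q5}, q3→∅, q4→{q3}, q5→∅; now {q3, q5}.
Read 'b': q3→∅, q5→∅; now ∅.
The set is empty and remains empty for the remaining 3 symbols.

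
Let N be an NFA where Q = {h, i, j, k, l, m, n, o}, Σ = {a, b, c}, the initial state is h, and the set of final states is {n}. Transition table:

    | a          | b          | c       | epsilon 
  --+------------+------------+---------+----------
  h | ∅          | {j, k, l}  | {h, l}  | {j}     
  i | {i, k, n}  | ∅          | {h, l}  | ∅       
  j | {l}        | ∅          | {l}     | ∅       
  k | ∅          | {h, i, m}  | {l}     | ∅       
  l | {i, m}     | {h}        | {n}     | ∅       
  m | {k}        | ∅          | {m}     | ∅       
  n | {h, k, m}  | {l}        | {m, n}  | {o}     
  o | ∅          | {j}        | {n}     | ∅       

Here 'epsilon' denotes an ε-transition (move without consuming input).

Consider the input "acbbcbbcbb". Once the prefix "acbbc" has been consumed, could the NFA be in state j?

Start: ε-closure({h}) = {h, j}.
Read 'a': {h, j} → {l}.
Read 'c': {l} → {n, o}.
Read 'b': {n, o} → {j, l}.
Read 'b': {j, l} → {h, j}.
Read 'c': {h, j} → {h, j, l}.
State j is in {h, j, l}.

Yes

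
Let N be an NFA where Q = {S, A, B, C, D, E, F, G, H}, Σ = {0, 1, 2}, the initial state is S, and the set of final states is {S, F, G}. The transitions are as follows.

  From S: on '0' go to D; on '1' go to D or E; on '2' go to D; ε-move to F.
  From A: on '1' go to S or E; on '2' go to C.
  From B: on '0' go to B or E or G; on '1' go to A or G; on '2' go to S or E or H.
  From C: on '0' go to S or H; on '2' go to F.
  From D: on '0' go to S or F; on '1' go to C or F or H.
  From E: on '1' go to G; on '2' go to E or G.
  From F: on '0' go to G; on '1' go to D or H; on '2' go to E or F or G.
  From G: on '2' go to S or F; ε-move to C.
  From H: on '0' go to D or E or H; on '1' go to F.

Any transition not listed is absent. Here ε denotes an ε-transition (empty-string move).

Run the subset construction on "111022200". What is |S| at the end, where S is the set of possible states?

7

Start: ε-closure({S}) = {S, F}.
Read '1': {S, F} → {D, E, H}.
Read '1': {D, E, H} → {C, F, G, H}.
Read '1': {C, F, G, H} → {D, F, H}.
Read '0': {D, F, H} → {S, C, D, E, F, G, H}.
Read '2': {S, C, D, E, F, G, H} → {S, C, D, E, F, G}.
Read '2': {S, C, D, E, F, G} → {S, C, D, E, F, G}.
Read '2': {S, C, D, E, F, G} → {S, C, D, E, F, G}.
Read '0': {S, C, D, E, F, G} → {S, C, D, F, G, H}.
Read '0': {S, C, D, F, G, H} → {S, C, D, E, F, G, H}.
That set has 7 states.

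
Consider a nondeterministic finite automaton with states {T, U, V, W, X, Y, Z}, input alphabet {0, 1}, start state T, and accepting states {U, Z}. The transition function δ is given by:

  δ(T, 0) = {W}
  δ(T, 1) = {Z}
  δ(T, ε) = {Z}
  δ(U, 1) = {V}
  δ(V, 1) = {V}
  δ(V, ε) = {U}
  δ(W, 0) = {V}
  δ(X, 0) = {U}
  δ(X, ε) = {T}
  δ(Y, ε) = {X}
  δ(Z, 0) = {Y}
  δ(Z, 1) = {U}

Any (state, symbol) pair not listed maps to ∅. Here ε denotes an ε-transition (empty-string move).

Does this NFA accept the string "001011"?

Yes

Start: ε-closure({T}) = {T, Z}.
Read '0': {T, Z} → {T, W, X, Y, Z}.
Read '0': {T, W, X, Y, Z} → {T, U, V, W, X, Y, Z}.
Read '1': {T, U, V, W, X, Y, Z} → {U, V, Z}.
Read '0': {U, V, Z} → {T, X, Y, Z}.
Read '1': {T, X, Y, Z} → {U, Z}.
Read '1': {U, Z} → {U, V}.
The final set {U, V} contains the accepting state U.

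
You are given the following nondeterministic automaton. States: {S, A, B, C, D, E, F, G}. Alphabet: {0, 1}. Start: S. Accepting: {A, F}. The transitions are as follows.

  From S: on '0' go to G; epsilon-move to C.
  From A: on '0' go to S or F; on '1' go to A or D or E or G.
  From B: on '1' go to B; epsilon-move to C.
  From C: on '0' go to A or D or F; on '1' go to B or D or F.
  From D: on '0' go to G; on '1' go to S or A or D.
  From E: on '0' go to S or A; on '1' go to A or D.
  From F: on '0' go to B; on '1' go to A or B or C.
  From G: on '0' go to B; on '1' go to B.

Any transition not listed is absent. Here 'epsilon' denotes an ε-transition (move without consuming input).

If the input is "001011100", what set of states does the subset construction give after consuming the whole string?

{S, A, B, C, D, F, G}

Start: ε-closure({S}) = {S, C}.
Read '0': {S, C} → {A, D, F, G}.
Read '0': {A, D, F, G} → {S, B, C, F, G}.
Read '1': {S, B, C, F, G} → {A, B, C, D, F}.
Read '0': {A, B, C, D, F} → {S, A, B, C, D, F, G}.
Read '1': {S, A, B, C, D, F, G} → {S, A, B, C, D, E, F, G}.
Read '1': {S, A, B, C, D, E, F, G} → {S, A, B, C, D, E, F, G}.
Read '1': {S, A, B, C, D, E, F, G} → {S, A, B, C, D, E, F, G}.
Read '0': {S, A, B, C, D, E, F, G} → {S, A, B, C, D, F, G}.
Read '0': {S, A, B, C, D, F, G} → {S, A, B, C, D, F, G}.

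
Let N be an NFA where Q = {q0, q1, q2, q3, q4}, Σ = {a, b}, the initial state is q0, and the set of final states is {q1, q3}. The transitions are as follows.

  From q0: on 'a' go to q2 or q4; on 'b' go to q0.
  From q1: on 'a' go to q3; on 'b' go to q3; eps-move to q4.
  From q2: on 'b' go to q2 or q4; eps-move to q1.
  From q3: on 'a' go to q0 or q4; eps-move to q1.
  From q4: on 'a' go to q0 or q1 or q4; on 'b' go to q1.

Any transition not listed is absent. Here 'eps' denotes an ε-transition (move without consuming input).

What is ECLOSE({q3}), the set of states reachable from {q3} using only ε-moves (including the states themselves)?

Begin with {q3}.
ε-move q3 → q1; add q1.
ε-move q1 → q4; add q4.

{q1, q3, q4}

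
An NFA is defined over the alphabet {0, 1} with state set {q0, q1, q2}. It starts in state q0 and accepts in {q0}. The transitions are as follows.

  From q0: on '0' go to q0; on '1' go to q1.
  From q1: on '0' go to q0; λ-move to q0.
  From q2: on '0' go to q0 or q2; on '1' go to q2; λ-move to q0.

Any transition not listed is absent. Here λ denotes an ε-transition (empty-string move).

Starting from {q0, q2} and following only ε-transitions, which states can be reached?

{q0, q2}

Begin with {q0, q2}.
No ε-moves leave this set, so the closure equals the set itself.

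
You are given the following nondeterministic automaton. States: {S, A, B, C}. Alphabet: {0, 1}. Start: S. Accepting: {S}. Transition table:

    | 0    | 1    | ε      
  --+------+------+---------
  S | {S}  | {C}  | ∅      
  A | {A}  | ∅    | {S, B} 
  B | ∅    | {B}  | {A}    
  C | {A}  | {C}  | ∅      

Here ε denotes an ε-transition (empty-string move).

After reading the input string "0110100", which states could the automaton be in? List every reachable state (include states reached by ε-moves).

Start in {S}.
Read '0': {S} → {S}.
Read '1': {S} → {C}.
Read '1': {C} → {C}.
Read '0': {C} → {S, A, B}.
Read '1': {S, A, B} → {S, A, B, C}.
Read '0': {S, A, B, C} → {S, A, B}.
Read '0': {S, A, B} → {S, A, B}.

{S, A, B}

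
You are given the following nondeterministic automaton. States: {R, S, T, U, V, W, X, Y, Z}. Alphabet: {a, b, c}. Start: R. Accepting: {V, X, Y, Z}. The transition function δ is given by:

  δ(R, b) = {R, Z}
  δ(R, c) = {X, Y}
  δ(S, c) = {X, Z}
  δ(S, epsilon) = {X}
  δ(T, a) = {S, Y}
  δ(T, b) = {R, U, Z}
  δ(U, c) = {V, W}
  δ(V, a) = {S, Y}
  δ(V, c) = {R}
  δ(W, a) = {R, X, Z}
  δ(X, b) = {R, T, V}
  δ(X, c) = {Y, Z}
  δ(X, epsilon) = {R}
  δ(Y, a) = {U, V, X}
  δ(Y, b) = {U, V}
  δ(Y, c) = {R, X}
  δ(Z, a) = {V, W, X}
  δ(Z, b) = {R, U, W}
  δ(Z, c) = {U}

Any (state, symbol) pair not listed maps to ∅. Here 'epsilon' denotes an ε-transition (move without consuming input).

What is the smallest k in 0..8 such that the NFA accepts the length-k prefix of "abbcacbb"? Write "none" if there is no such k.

Start in {R}.
Read 'a': R→∅; now ∅.
The set is empty and remains empty for the remaining 7 symbols.
No reachable set along the way intersects F.

none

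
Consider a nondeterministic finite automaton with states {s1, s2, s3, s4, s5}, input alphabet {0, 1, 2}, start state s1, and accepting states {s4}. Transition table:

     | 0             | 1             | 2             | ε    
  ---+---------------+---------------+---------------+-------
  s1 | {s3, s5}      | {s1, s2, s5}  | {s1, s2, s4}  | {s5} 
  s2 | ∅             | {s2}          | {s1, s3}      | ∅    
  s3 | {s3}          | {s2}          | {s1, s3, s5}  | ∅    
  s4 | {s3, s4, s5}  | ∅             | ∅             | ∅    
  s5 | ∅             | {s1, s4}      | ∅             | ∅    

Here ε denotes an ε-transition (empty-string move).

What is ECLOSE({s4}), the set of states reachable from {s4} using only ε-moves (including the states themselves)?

{s4}

Begin with {s4}.
No ε-moves leave this set, so the closure equals the set itself.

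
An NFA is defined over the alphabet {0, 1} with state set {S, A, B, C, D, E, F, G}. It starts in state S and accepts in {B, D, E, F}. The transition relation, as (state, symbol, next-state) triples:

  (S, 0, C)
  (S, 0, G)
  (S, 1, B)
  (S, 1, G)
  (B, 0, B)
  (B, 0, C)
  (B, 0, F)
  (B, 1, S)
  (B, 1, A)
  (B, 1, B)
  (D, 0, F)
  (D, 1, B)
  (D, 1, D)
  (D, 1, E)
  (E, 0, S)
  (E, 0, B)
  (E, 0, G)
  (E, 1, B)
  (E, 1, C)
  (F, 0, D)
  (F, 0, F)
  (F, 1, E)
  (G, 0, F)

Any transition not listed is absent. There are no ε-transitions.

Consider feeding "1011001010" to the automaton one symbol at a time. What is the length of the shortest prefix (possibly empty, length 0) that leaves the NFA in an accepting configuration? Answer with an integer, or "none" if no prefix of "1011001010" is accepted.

1

Start in {S}.
Read '1': S→{B, G}; now {B, G}.
None of the earlier sets intersect F, but {B, G} does.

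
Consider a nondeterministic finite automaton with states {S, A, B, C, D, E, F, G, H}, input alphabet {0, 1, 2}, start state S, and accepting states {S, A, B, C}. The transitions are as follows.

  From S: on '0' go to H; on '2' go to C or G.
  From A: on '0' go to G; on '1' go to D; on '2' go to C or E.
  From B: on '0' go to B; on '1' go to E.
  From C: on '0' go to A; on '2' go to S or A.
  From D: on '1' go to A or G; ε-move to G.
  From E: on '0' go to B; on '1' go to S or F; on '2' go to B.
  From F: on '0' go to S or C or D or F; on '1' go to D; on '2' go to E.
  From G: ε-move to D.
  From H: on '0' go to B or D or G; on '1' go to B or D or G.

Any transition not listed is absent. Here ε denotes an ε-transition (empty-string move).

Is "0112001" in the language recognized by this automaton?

Yes

Start in {S}.
Read '0': {S} → {H}.
Read '1': {H} → {B, D, G}.
Read '1': {B, D, G} → {A, D, E, G}.
Read '2': {A, D, E, G} → {B, C, E}.
Read '0': {B, C, E} → {A, B}.
Read '0': {A, B} → {B, D, G}.
Read '1': {B, D, G} → {A, D, E, G}.
The final set {A, D, E, G} contains the accepting state A.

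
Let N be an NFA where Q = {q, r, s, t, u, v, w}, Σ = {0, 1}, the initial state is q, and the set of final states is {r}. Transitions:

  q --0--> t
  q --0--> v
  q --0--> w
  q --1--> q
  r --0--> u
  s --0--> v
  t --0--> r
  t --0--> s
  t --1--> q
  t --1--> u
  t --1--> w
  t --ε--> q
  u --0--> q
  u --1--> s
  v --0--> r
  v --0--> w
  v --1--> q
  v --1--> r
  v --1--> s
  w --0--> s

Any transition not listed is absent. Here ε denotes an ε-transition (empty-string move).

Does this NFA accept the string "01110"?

Start in {q}.
Read '0': q→{t, v, w}; union {t, v, w}; ε-closure = {q, t, v, w}.
Read '1': q→{q}, t→{q, u, w}, v→{q, r, s}, w→∅; now {q, r, s, u, w}.
Read '1': q→{q}, r→∅, s→∅, u→{s}, w→∅; now {q, s}.
Read '1': q→{q}, s→∅; now {q}.
Read '0': q→{t, v, w}; union {t, v, w}; ε-closure = {q, t, v, w}.
The final set {q, t, v, w} contains no accepting state.

No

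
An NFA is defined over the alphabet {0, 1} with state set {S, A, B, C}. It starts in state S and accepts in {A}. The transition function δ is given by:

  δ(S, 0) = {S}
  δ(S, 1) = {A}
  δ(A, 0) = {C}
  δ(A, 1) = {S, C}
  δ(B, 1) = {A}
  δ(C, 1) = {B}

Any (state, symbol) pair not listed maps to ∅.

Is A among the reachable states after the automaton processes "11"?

Start in {S}.
Read '1': S→{A}; now {A}.
Read '1': A→{S, C}; now {S, C}.
State A is not in {S, C}.

No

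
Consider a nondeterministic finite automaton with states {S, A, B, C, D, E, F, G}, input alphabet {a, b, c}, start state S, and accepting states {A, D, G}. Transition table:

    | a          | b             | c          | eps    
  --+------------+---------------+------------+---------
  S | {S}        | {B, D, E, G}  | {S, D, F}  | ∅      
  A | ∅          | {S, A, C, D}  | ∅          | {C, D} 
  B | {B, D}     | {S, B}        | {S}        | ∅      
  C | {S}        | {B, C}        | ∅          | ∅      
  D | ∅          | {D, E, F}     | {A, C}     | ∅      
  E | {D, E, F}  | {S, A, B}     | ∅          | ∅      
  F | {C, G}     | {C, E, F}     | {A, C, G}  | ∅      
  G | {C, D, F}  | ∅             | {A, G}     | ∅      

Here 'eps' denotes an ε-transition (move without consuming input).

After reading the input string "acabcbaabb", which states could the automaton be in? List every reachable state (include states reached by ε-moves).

{S, A, B, C, D, E, F, G}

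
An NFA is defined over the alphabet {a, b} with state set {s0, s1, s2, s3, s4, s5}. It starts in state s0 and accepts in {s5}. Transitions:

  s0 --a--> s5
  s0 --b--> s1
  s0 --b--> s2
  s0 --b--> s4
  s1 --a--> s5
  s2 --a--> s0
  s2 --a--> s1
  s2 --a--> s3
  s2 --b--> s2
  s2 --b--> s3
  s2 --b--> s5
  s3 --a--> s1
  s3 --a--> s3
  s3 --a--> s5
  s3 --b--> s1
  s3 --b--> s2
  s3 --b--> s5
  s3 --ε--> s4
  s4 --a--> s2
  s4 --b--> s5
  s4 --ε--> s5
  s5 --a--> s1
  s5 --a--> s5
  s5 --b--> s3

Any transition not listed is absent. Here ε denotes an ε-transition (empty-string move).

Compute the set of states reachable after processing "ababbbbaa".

{s0, s1, s2, s3, s4, s5}

Start in {s0}.
Read 'a': s0→{s5}; now {s5}.
Read 'b': s5→{s3}; union {s3}; ε-closure = {s3, s4, s5}.
Read 'a': s3→{s1, s3, s5}, s4→{s2}, s5→{s1, s5}; union {s1, s2, s3, s5}; ε-closure = {s1, s2, s3, s4, s5}.
Read 'b': s1→∅, s2→{s2, s3, s5}, s3→{s1, s2, s5}, s4→{s5}, s5→{s3}; union {s1, s2, s3, s5}; ε-closure = {s1, s2, s3, s4, s5}.
Read 'b': s1→∅, s2→{s2, s3, s5}, s3→{s1, s2, s5}, s4→{s5}, s5→{s3}; union {s1, s2, s3, s5}; ε-closure = {s1, s2, s3, s4, s5}.
Read 'b': s1→∅, s2→{s2, s3, s5}, s3→{s1, s2, s5}, s4→{s5}, s5→{s3}; union {s1, s2, s3, s5}; ε-closure = {s1, s2, s3, s4, s5}.
Read 'b': s1→∅, s2→{s2, s3, s5}, s3→{s1, s2, s5}, s4→{s5}, s5→{s3}; union {s1, s2, s3, s5}; ε-closure = {s1, s2, s3, s4, s5}.
Read 'a': s1→{s5}, s2→{s0, s1, s3}, s3→{s1, s3, s5}, s4→{s2}, s5→{s1, s5}; union {s0, s1, s2, s3, s5}; ε-closure = {s0, s1, s2, s3, s4, s5}.
Read 'a': s0→{s5}, s1→{s5}, s2→{s0, s1, s3}, s3→{s1, s3, s5}, s4→{s2}, s5→{s1, s5}; union {s0, s1, s2, s3, s5}; ε-closure = {s0, s1, s2, s3, s4, s5}.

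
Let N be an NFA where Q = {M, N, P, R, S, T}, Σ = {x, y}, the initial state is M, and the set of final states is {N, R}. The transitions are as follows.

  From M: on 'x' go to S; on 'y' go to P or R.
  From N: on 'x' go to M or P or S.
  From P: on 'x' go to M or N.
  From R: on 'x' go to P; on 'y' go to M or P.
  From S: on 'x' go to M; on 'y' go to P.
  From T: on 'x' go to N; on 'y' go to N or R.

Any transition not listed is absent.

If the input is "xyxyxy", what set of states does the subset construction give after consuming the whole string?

Start in {M}.
Read 'x': M→{S}; now {S}.
Read 'y': S→{P}; now {P}.
Read 'x': P→{M, N}; now {M, N}.
Read 'y': M→{P, R}, N→∅; now {P, R}.
Read 'x': P→{M, N}, R→{P}; now {M, N, P}.
Read 'y': M→{P, R}, N→∅, P→∅; now {P, R}.

{P, R}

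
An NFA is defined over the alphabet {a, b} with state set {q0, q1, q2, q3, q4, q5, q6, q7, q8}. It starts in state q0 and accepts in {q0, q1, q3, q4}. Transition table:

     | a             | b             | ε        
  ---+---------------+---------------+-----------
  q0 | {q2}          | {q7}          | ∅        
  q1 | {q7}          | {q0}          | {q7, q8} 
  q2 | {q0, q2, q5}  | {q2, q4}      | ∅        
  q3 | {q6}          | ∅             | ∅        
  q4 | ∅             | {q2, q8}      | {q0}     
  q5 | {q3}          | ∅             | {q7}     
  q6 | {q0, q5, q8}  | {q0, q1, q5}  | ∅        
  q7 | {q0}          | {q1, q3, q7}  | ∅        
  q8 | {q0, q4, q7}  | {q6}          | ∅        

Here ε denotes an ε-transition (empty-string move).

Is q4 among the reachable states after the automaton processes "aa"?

Start in {q0}.
Read 'a': q0→{q2}; now {q2}.
Read 'a': q2→{q0, q2, q5}; union {q0, q2, q5}; ε-closure = {q0, q2, q5, q7}.
State q4 is not in {q0, q2, q5, q7}.

No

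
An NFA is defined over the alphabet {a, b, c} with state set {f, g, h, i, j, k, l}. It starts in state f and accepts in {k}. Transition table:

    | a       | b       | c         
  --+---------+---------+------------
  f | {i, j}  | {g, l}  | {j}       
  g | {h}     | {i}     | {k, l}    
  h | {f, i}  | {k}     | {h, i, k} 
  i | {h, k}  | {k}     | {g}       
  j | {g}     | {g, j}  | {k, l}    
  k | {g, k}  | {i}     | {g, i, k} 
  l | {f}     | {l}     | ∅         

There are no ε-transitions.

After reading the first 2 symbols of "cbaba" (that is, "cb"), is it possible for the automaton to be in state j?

Start in {f}.
Read 'c': f→{j}; now {j}.
Read 'b': j→{g, j}; now {g, j}.
State j is in {g, j}.

Yes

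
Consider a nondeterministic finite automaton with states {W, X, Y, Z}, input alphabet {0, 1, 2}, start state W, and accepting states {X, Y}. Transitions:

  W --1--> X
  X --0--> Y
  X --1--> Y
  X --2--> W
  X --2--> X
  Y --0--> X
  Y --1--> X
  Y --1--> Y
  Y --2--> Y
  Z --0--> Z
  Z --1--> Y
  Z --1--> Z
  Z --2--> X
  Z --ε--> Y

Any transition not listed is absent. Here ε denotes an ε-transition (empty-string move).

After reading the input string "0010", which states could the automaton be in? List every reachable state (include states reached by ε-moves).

Start in {W}.
Read '0': W→∅; now ∅.
The set is empty and remains empty for the remaining 3 symbols.

∅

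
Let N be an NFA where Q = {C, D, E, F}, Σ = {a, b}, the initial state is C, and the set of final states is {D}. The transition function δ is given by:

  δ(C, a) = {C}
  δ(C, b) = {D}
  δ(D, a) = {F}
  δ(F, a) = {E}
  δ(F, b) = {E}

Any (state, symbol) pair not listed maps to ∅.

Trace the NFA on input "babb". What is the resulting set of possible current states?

Start in {C}.
Read 'b': C→{D}; now {D}.
Read 'a': D→{F}; now {F}.
Read 'b': F→{E}; now {E}.
Read 'b': E→∅; now ∅.

∅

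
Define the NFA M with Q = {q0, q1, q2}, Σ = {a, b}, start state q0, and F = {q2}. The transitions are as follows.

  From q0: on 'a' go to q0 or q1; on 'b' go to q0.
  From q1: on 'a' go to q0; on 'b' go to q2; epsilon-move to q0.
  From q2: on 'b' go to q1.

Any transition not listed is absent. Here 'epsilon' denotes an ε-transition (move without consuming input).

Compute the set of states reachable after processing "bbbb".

{q0}

Start in {q0}.
Read 'b': {q0} → {q0}.
Read 'b': {q0} → {q0}.
Read 'b': {q0} → {q0}.
Read 'b': {q0} → {q0}.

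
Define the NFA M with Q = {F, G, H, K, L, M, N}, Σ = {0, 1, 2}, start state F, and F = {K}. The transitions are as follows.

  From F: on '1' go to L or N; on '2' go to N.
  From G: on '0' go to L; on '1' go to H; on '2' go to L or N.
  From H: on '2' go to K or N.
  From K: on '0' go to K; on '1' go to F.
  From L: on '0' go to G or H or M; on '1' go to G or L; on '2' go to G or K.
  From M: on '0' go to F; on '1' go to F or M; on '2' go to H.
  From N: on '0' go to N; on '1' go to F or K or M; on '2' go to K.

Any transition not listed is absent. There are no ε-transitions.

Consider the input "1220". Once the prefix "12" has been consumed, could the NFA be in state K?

Start in {F}.
Read '1': {F} → {L, N}.
Read '2': {L, N} → {G, K}.
State K is in {G, K}.

Yes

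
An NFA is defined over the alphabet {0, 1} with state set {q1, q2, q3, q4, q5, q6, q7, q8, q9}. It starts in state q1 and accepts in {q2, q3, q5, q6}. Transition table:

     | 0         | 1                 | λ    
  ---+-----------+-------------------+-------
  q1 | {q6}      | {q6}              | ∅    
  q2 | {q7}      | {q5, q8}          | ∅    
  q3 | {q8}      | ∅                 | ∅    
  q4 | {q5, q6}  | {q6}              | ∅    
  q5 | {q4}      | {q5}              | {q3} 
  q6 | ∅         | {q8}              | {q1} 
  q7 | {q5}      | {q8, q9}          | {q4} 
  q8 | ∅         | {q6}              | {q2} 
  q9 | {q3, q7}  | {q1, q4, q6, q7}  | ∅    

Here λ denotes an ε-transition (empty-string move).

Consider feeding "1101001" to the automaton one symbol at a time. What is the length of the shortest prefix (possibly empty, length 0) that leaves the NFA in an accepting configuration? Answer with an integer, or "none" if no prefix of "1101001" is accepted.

1

Start in {q1}.
Read '1': {q1} → {q1, q6}.
None of the earlier sets intersect F, but {q1, q6} does.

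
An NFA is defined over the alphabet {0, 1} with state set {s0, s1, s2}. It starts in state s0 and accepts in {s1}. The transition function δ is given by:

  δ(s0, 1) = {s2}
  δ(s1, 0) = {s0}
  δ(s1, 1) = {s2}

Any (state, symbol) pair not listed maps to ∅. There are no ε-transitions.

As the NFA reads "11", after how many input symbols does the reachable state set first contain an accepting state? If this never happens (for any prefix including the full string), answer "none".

Start in {s0}.
Read '1': s0→{s2}; now {s2}.
Read '1': s2→∅; now ∅.
No reachable set along the way intersects F.

none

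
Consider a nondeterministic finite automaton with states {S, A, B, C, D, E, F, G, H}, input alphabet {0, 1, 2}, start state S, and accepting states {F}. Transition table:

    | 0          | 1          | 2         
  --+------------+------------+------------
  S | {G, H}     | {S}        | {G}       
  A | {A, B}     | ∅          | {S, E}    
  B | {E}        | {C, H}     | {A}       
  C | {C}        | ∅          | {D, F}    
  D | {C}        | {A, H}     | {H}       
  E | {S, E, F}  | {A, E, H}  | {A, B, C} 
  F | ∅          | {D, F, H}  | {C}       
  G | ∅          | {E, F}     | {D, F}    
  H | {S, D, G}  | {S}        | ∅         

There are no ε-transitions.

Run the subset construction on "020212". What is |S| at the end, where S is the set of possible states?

Start in {S}.
Read '0': S→{G, H}; now {G, H}.
Read '2': G→{D, F}, H→∅; now {D, F}.
Read '0': D→{C}, F→∅; now {C}.
Read '2': C→{D, F}; now {D, F}.
Read '1': D→{A, H}, F→{D, F, H}; now {A, D, F, H}.
Read '2': A→{S, E}, D→{H}, F→{C}, H→∅; now {S, C, E, H}.
That set has 4 states.

4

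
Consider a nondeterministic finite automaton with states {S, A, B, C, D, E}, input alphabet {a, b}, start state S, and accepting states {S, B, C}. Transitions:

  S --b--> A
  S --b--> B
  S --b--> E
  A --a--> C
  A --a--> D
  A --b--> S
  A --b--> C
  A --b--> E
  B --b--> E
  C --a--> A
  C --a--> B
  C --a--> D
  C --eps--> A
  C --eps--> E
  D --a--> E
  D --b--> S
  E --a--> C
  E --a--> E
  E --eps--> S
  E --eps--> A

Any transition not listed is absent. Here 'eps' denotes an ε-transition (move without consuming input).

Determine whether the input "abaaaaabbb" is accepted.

Start in {S}.
Read 'a': {S} → ∅.
The set is empty and remains empty for the remaining 9 symbols.
The final set ∅ contains no accepting state.

No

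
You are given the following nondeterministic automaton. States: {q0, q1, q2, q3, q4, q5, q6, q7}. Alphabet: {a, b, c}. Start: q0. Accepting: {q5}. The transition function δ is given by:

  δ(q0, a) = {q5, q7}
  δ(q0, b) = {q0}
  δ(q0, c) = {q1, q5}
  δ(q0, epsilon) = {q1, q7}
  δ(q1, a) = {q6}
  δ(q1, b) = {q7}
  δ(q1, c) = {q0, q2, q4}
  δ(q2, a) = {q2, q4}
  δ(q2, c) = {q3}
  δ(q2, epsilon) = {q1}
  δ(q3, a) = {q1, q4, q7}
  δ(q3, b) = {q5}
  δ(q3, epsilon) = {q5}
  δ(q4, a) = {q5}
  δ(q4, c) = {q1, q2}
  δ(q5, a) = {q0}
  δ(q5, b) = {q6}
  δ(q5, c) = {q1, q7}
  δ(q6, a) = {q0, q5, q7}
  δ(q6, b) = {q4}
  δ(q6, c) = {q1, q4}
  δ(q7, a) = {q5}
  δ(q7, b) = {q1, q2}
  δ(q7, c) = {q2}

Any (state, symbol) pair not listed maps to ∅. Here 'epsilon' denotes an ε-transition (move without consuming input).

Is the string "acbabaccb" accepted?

Start: ε-closure({q0}) = {q0, q1, q7}.
Read 'a': q0→{q5, q7}, q1→{q6}, q7→{q5}; now {q5, q6, q7}.
Read 'c': q5→{q1, q7}, q6→{q1, q4}, q7→{q2}; now {q1, q2, q4, q7}.
Read 'b': q1→{q7}, q2→∅, q4→∅, q7→{q1, q2}; now {q1, q2, q7}.
Read 'a': q1→{q6}, q2→{q2, q4}, q7→{q5}; union {q2, q4, q5, q6}; ε-closure = {q1, q2, q4, q5, q6}.
Read 'b': q1→{q7}, q2→∅, q4→∅, q5→{q6}, q6→{q4}; now {q4, q6, q7}.
Read 'a': q4→{q5}, q6→{q0, q5, q7}, q7→{q5}; union {q0, q5, q7}; ε-closure = {q0, q1, q5, q7}.
Read 'c': q0→{q1, q5}, q1→{q0, q2, q4}, q5→{q1, q7}, q7→{q2}; now {q0, q1, q2, q4, q5, q7}.
Read 'c': q0→{q1, q5}, q1→{q0, q2, q4}, q2→{q3}, q4→{q1, q2}, q5→{q1, q7}, q7→{q2}; now {q0, q1, q2, q3, q4, q5, q7}.
Read 'b': q0→{q0}, q1→{q7}, q2→∅, q3→{q5}, q4→∅, q5→{q6}, q7→{q1, q2}; now {q0, q1, q2, q5, q6, q7}.
The final set {q0, q1, q2, q5, q6, q7} contains the accepting state q5.

Yes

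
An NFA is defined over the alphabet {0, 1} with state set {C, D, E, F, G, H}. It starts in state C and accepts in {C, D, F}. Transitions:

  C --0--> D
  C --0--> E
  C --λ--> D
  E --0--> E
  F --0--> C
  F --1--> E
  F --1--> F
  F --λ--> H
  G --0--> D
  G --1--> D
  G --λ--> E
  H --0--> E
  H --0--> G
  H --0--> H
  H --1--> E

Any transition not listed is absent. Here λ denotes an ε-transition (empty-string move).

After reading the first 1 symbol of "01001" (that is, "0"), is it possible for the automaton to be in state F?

No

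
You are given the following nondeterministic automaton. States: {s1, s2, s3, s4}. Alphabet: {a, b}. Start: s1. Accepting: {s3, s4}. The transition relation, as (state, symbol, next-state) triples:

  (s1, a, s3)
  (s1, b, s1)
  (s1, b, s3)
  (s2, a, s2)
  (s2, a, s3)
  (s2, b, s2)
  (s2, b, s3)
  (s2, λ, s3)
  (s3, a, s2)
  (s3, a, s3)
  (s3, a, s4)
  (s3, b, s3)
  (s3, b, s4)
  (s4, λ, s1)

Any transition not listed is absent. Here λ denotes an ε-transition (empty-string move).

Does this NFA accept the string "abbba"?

Start in {s1}.
Read 'a': s1→{s3}; now {s3}.
Read 'b': s3→{s3, s4}; union {s3, s4}; ε-closure = {s1, s3, s4}.
Read 'b': s1→{s1, s3}, s3→{s3, s4}, s4→∅; now {s1, s3, s4}.
Read 'b': s1→{s1, s3}, s3→{s3, s4}, s4→∅; now {s1, s3, s4}.
Read 'a': s1→{s3}, s3→{s2, s3, s4}, s4→∅; union {s2, s3, s4}; ε-closure = {s1, s2, s3, s4}.
The final set {s1, s2, s3, s4} contains the accepting states s3, s4.

Yes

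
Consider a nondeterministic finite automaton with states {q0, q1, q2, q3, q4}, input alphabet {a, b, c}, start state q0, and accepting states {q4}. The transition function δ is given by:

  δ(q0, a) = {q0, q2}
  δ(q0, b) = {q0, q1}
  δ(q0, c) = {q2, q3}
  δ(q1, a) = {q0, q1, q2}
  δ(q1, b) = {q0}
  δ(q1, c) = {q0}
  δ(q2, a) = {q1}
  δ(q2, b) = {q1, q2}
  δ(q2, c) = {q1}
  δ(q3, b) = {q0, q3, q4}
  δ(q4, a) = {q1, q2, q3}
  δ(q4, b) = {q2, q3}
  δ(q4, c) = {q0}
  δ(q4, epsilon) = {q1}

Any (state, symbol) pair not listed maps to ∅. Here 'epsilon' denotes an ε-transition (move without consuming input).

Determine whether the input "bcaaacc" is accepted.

No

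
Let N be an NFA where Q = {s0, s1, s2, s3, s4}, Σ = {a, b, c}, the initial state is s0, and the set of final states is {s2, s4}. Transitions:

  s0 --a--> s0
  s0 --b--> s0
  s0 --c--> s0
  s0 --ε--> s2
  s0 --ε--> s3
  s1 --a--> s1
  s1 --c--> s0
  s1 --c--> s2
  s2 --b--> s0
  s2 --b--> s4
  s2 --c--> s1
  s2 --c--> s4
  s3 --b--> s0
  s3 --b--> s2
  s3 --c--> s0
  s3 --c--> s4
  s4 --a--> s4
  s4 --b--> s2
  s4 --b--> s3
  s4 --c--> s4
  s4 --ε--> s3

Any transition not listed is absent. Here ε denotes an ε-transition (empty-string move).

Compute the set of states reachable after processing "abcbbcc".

{s0, s1, s2, s3, s4}

Start: ε-closure({s0}) = {s0, s2, s3}.
Read 'a': s0→{s0}, s2→∅, s3→∅; union {s0}; ε-closure = {s0, s2, s3}.
Read 'b': s0→{s0}, s2→{s0, s4}, s3→{s0, s2}; union {s0, s2, s4}; ε-closure = {s0, s2, s3, s4}.
Read 'c': s0→{s0}, s2→{s1, s4}, s3→{s0, s4}, s4→{s4}; union {s0, s1, s4}; ε-closure = {s0, s1, s2, s3, s4}.
Read 'b': s0→{s0}, s1→∅, s2→{s0, s4}, s3→{s0, s2}, s4→{s2, s3}; now {s0, s2, s3, s4}.
Read 'b': s0→{s0}, s2→{s0, s4}, s3→{s0, s2}, s4→{s2, s3}; now {s0, s2, s3, s4}.
Read 'c': s0→{s0}, s2→{s1, s4}, s3→{s0, s4}, s4→{s4}; union {s0, s1, s4}; ε-closure = {s0, s1, s2, s3, s4}.
Read 'c': s0→{s0}, s1→{s0, s2}, s2→{s1, s4}, s3→{s0, s4}, s4→{s4}; union {s0, s1, s2, s4}; ε-closure = {s0, s1, s2, s3, s4}.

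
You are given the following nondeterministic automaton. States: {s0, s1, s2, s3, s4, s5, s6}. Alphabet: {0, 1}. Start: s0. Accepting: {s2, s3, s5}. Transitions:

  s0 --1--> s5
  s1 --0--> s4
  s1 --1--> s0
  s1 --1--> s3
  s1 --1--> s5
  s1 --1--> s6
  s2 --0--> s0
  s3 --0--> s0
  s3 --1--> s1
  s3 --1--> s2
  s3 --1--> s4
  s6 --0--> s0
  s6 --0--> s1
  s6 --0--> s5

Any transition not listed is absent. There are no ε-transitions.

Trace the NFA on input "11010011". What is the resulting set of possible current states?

Start in {s0}.
Read '1': s0→{s5}; now {s5}.
Read '1': s5→∅; now ∅.
The set is empty and remains empty for the remaining 6 symbols.

∅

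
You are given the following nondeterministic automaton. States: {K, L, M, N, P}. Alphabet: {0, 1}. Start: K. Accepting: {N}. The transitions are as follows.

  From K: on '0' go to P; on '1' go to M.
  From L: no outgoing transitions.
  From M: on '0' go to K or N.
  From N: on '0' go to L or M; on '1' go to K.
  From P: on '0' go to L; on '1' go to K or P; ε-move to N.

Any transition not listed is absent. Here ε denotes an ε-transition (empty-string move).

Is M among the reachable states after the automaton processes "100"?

Start in {K}.
Read '1': {K} → {M}.
Read '0': {M} → {K, N}.
Read '0': {K, N} → {L, M, N, P}.
State M is in {L, M, N, P}.

Yes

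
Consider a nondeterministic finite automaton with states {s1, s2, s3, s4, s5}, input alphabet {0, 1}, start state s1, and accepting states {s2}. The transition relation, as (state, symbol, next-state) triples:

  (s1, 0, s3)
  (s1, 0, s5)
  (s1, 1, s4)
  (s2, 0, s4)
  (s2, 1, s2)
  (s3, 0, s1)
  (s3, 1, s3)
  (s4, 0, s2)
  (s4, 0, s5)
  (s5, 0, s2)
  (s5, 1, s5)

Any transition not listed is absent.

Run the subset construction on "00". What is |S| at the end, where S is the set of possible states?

2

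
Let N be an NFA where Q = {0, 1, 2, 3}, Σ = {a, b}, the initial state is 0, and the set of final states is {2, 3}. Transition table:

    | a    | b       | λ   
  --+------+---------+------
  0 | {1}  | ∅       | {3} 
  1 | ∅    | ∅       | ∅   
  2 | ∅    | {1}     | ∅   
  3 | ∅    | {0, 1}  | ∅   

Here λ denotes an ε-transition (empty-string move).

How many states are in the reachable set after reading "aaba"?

0

Start: ε-closure({0}) = {0, 3}.
Read 'a': 0→{1}, 3→∅; now {1}.
Read 'a': 1→∅; now ∅.
The set is empty and remains empty for the remaining 2 symbols.
That set has 0 states.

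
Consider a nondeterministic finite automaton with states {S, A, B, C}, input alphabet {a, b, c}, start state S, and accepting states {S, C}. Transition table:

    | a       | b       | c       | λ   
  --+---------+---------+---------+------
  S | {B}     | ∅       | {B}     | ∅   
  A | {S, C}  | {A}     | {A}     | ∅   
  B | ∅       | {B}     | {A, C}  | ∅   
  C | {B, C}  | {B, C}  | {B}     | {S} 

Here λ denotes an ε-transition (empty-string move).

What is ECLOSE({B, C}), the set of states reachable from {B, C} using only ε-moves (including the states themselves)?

{S, B, C}

Begin with {B, C}.
ε-move C → S; add S.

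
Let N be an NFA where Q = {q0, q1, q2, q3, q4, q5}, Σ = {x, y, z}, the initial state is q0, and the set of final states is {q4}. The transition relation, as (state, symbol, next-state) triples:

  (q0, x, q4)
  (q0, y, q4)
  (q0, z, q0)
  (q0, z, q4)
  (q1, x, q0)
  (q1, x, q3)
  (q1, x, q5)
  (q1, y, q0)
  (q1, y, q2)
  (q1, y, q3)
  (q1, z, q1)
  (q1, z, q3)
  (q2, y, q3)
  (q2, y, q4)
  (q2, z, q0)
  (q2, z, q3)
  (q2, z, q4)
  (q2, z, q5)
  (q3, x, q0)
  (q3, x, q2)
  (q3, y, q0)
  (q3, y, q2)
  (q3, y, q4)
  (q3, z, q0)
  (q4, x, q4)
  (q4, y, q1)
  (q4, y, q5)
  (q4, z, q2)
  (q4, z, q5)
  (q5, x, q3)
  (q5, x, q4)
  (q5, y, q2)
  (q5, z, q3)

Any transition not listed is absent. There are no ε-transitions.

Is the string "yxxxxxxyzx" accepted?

Start in {q0}.
Read 'y': {q0} → {q4}.
Read 'x': {q4} → {q4}.
Read 'x': {q4} → {q4}.
Read 'x': {q4} → {q4}.
Read 'x': {q4} → {q4}.
Read 'x': {q4} → {q4}.
Read 'x': {q4} → {q4}.
Read 'y': {q4} → {q1, q5}.
Read 'z': {q1, q5} → {q1, q3}.
Read 'x': {q1, q3} → {q0, q2, q3, q5}.
The final set {q0, q2, q3, q5} contains no accepting state.

No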